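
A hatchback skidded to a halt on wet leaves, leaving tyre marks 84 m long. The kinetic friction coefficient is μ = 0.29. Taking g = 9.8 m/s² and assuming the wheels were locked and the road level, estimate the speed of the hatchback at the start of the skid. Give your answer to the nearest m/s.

Deceleration a = μg = 0.29 × 9.8 = 2.842 m/s².
v = √(2a·d) = √(2 × 2.842 × 84) = √477.456 = 21.8508 m/s.

Initial speed ≈ 22 m/s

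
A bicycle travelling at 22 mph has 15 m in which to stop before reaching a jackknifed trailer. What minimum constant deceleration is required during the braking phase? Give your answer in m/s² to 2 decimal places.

Required deceleration ≈ 3.22 m/s²

22 mph × 0.44704 = 9.8349 m/s.
v² = 2a·d ⇒ a = v²/(2d) = 9.8349² / (2 × 15.000) = 96.725 / 30.000 = 3.2242 m/s².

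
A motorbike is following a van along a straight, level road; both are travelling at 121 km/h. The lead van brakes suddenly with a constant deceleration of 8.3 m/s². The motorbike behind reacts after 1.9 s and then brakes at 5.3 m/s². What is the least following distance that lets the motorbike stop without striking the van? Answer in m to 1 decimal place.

121 km/h ÷ 3.6 = 33.6111 m/s.
Leader travels v²/(2a_L) = 1129.706 / 16.600 = 68.055 m before stopping.
Follower covers v·t_r = 33.6111 × 1.9 = 63.861 m while reacting, then v²/(2a_F) = 1129.706 / 10.600 = 106.576 m while braking, for a total of 63.861 + 106.576 = 170.437 m.
Since a_F ≤ a_L and the follower starts braking later, the follower is never slower than the leader, so the closest approach is when both have stopped.
Minimum gap = 170.437 − 68.055 = 102.382 m.

Minimum gap ≈ 102.4 m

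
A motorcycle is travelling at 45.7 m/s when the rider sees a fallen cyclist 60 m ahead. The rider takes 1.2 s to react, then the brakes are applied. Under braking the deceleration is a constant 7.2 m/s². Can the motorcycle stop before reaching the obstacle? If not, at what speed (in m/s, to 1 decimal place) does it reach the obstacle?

No — it strikes the obstacle at 44.9 m/s

Reaction distance = 45.7000 × 1.2 = 54.840 m.
Braking distance needed to stop: v²/(2a) = 2088.490 / 14.400 = 145.034 m, so total needed = 54.840 + 145.034 = 199.874 m > 60 m — it cannot stop.
Distance remaining when braking begins: 60 − 54.840 = 5.160 m.
v² = v₀² − 2a·d = 2088.490 − 2 × 7.200 × 5.160 = 2014.186 m²/s².
v = √2014.186 = 44.880 m/s.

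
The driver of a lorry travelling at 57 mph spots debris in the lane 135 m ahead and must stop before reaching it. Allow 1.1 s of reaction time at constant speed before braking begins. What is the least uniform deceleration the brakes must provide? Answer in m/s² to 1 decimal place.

57 mph × 0.44704 = 25.4813 m/s.
Distance covered during reaction = 25.4813 × 1.1 = 28.029 m.
Distance available for braking: 135 − 28.029 = 106.971 m.
v² = 2a·d ⇒ a = v²/(2d) = 25.4813² / (2 × 106.971) = 649.297 / 213.942 = 3.0349 m/s².

Required deceleration ≈ 3.0 m/s²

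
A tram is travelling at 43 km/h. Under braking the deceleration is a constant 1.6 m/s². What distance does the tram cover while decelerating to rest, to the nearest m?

Braking distance ≈ 45 m

43 km/h ÷ 3.6 = 11.9444 m/s.
Braking distance = v²/(2a) = 11.9444² / (2 × 1.600) = 142.669 / 3.200 = 44.584 m.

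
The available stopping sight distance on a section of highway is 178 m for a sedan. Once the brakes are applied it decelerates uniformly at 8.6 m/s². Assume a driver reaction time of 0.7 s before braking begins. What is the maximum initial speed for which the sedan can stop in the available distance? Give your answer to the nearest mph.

Stopping distance: v·t_r + v²/(2a) = 178 with t_r = 0.7 s and a = 8.600 m/s².
So v² + 12.040 v − 3061.60 = 0.
Positive root: v = −a·t_r + √((a·t_r)² + 2a·d) = −6.020 + √(36.240 + 3061.60) = 49.6382 m/s.
49.6382 m/s ÷ 0.44704 = 111.037 mph.

Maximum speed ≈ 111 mph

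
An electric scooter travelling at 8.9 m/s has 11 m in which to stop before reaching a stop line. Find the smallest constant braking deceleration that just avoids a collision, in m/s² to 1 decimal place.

Required deceleration ≈ 3.6 m/s²

v² = 2a·d ⇒ a = v²/(2d) = 8.9000² / (2 × 11.000) = 79.210 / 22.000 = 3.6005 m/s².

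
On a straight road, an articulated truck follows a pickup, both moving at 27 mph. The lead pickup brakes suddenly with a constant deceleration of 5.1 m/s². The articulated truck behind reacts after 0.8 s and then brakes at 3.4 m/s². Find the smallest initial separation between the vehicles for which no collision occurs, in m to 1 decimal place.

Minimum gap ≈ 16.8 m

27 mph × 0.44704 = 12.0701 m/s.
Leader travels v²/(2a_L) = 145.687 / 10.200 = 14.283 m before stopping.
Follower covers v·t_r = 12.0701 × 0.8 = 9.656 m while reacting, then v²/(2a_F) = 145.687 / 6.800 = 21.425 m while braking, for a total of 9.656 + 21.425 = 31.081 m.
Since a_F ≤ a_L and the follower starts braking later, the follower is never slower than the leader, so the closest approach is when both have stopped.
Minimum gap = 31.081 − 14.283 = 16.798 m.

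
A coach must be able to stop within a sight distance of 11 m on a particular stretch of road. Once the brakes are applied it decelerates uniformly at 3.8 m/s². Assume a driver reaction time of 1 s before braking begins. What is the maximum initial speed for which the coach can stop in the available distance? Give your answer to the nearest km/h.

Maximum speed ≈ 22 km/h

Stopping distance: v·t_r + v²/(2a) = 11 with t_r = 1 s and a = 3.800 m/s².
So v² + 7.600 v − 83.60 = 0.
Positive root: v = −a·t_r + √((a·t_r)² + 2a·d) = −3.800 + √(14.440 + 83.60) = 6.1015 m/s.
6.1015 m/s × 3.6 = 21.965 km/h.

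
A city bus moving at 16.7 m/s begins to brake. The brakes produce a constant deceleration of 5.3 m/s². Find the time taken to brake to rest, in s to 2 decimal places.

Braking time = v/a = 16.7000 / 5.300 = 3.151 s.

Braking time ≈ 3.15 s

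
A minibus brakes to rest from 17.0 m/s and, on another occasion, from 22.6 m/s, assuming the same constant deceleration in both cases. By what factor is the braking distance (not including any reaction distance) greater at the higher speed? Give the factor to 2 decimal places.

Braking distance d = v²/(2a), so with a fixed, d ∝ v².
Factor = (22.6/17.0)² = 1.3294² = 1.7673.

Factor ≈ 1.77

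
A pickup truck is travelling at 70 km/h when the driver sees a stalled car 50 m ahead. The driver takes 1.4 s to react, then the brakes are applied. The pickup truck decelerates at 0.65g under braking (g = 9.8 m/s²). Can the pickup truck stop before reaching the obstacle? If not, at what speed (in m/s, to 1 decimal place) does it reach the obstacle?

70 km/h ÷ 3.6 = 19.4444 m/s.
a = 0.65 × 9.8 = 6.370 m/s².
Reaction distance = 19.4444 × 1.4 = 27.222 m.
Braking distance needed to stop: v²/(2a) = 378.085 / 12.740 = 29.677 m, so total needed = 27.222 + 29.677 = 56.899 m > 50 m — it cannot stop.
Distance remaining when braking begins: 50 − 27.222 = 22.778 m.
v² = v₀² − 2a·d = 378.085 − 2 × 6.370 × 22.778 = 87.893 m²/s².
v = √87.893 = 9.375 m/s.

No — it strikes the obstacle at 9.4 m/s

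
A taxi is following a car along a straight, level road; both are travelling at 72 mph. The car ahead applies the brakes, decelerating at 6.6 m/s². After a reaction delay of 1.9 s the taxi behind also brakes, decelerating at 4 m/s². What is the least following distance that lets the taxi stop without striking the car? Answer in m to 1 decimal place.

72 mph × 0.44704 = 32.1869 m/s.
Leader travels v²/(2a_L) = 1035.997 / 13.200 = 78.485 m before stopping.
Follower covers v·t_r = 32.1869 × 1.9 = 61.155 m while reacting, then v²/(2a_F) = 1035.997 / 8.000 = 129.500 m while braking, for a total of 61.155 + 129.500 = 190.655 m.
Since a_F ≤ a_L and the follower starts braking later, the follower is never slower than the leader, so the closest approach is when both have stopped.
Minimum gap = 190.655 − 78.485 = 112.170 m.

Minimum gap ≈ 112.2 m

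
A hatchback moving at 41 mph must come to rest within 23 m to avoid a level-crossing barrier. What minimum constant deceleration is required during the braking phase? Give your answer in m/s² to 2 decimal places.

41 mph × 0.44704 = 18.3286 m/s.
v² = 2a·d ⇒ a = v²/(2d) = 18.3286² / (2 × 23.000) = 335.938 / 46.000 = 7.3030 m/s².

Required deceleration ≈ 7.30 m/s²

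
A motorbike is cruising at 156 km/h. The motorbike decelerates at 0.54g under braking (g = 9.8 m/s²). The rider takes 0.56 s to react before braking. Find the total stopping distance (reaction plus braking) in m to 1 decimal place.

Total stopping distance ≈ 201.7 m

156 km/h ÷ 3.6 = 43.3333 m/s.
a = 0.54 × 9.8 = 5.292 m/s².
Reaction distance = v·t_r = 43.3333 × 0.56 = 24.267 m.
Braking distance = v²/(2a) = 43.3333² / (2 × 5.292) = 1877.775 / 10.584 = 177.416 m.
Total = 24.267 + 177.416 = 201.683 m.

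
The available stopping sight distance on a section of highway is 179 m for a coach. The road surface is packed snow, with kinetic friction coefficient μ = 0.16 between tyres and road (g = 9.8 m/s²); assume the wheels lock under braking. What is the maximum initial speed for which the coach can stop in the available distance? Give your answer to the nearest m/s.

Maximum speed ≈ 24 m/s

a = μg = 0.16 × 9.8 = 1.568 m/s².
v²/(2a) = d ⇒ v = √(2 × 1.568 × 179) = √561.34 = 23.6926 m/s.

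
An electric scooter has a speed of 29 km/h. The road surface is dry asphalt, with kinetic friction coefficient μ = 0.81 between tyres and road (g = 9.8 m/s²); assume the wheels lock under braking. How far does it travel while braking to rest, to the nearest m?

29 km/h ÷ 3.6 = 8.0556 m/s.
a = μg = 0.81 × 9.8 = 7.938 m/s².
Braking distance = v²/(2a) = 8.0556² / (2 × 7.938) = 64.893 / 15.876 = 4.087 m.

Braking distance ≈ 4 m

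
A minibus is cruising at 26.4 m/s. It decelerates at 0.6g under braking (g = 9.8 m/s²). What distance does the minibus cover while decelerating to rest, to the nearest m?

Braking distance ≈ 59 m

a = 0.6 × 9.8 = 5.880 m/s².
Braking distance = v²/(2a) = 26.4000² / (2 × 5.880) = 696.960 / 11.760 = 59.265 m.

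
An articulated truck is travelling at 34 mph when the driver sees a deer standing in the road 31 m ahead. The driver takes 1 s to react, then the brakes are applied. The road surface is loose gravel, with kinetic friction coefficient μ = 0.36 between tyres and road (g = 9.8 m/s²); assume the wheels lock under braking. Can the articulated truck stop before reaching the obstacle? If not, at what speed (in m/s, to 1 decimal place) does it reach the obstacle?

34 mph × 0.44704 = 15.1994 m/s.
a = μg = 0.36 × 9.8 = 3.528 m/s².
Reaction distance = 15.1994 × 1 = 15.199 m.
Braking distance needed to stop: v²/(2a) = 231.022 / 7.056 = 32.741 m, so total needed = 15.199 + 32.741 = 47.940 m > 31 m — it cannot stop.
Distance remaining when braking begins: 31 − 15.199 = 15.801 m.
v² = v₀² − 2a·d = 231.022 − 2 × 3.528 × 15.801 = 119.530 m²/s².
v = √119.530 = 10.933 m/s.

No — it strikes the obstacle at 10.9 m/s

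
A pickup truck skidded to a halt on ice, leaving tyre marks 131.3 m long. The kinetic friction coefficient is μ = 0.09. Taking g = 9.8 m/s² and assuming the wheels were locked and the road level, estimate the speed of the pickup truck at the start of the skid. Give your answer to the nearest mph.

Initial speed ≈ 34 mph

Deceleration a = μg = 0.09 × 9.8 = 0.882 m/s².
v = √(2a·d) = √(2 × 0.882 × 131.3) = √231.613 = 15.2188 m/s.
= 15.2188 ÷ 0.44704 = 34.043 mph.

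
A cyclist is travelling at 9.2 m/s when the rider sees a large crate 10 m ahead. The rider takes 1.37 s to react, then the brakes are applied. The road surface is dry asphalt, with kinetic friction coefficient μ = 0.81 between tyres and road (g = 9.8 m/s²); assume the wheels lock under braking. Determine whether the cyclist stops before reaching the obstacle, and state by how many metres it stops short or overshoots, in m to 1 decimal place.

No — it overshoots by 7.9 m

a = μg = 0.81 × 9.8 = 7.938 m/s².
Reaction distance = 9.2000 × 1.37 = 12.604 m.
Braking distance = v²/(2a) = 84.640 / 15.876 = 5.331 m.
Total stopping distance = 12.604 + 5.331 = 17.935 m, vs 10 m available — it cannot stop in time and overshoots by 17.935 − 10 = 7.935 m.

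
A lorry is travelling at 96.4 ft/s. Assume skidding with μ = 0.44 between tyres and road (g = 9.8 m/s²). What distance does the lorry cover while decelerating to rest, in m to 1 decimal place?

Braking distance ≈ 100.1 m

96.4 ft/s × 0.3048 = 29.3827 m/s.
a = μg = 0.44 × 9.8 = 4.312 m/s².
Braking distance = v²/(2a) = 29.3827² / (2 × 4.312) = 863.343 / 8.624 = 100.109 m.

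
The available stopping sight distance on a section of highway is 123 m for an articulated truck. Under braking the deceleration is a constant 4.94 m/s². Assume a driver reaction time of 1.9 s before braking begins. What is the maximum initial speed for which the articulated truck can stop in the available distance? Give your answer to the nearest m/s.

Stopping distance: v·t_r + v²/(2a) = 123 with t_r = 1.9 s and a = 4.940 m/s².
So v² + 18.772 v − 1215.24 = 0.
Positive root: v = −a·t_r + √((a·t_r)² + 2a·d) = −9.386 + √(88.097 + 1215.24) = 26.7158 m/s.

Maximum speed ≈ 27 m/s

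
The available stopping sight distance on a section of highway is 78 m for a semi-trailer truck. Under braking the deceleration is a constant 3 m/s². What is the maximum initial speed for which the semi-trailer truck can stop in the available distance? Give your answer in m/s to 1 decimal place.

Maximum speed ≈ 21.6 m/s

v²/(2a) = d ⇒ v = √(2 × 3.000 × 78) = √468.00 = 21.6333 m/s.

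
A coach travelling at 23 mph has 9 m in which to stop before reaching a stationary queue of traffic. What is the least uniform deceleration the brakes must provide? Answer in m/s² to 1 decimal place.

Required deceleration ≈ 5.9 m/s²

23 mph × 0.44704 = 10.2819 m/s.
v² = 2a·d ⇒ a = v²/(2d) = 10.2819² / (2 × 9.000) = 105.717 / 18.000 = 5.8732 m/s².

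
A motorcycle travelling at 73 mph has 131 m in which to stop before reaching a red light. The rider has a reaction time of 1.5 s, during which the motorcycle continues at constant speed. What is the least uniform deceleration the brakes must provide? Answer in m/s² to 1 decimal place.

Required deceleration ≈ 6.5 m/s²

73 mph × 0.44704 = 32.6339 m/s.
Distance covered during reaction = 32.6339 × 1.5 = 48.951 m.
Distance available for braking: 131 − 48.951 = 82.049 m.
v² = 2a·d ⇒ a = v²/(2d) = 32.6339² / (2 × 82.049) = 1064.971 / 164.098 = 6.4898 m/s².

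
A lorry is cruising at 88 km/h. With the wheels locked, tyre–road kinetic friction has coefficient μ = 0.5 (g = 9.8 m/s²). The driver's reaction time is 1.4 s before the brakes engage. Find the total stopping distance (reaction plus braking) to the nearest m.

88 km/h ÷ 3.6 = 24.4444 m/s.
a = μg = 0.5 × 9.8 = 4.900 m/s².
Reaction distance = v·t_r = 24.4444 × 1.4 = 34.222 m.
Braking distance = v²/(2a) = 24.4444² / (2 × 4.900) = 597.529 / 9.800 = 60.972 m.
Total = 34.222 + 60.972 = 95.194 m.

Total stopping distance ≈ 95 m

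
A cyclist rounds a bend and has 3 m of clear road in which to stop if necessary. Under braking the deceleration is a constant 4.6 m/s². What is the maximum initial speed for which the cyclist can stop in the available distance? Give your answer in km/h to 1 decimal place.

Maximum speed ≈ 18.9 km/h

v²/(2a) = d ⇒ v = √(2 × 4.600 × 3) = √27.60 = 5.2536 m/s.
5.2536 m/s × 3.6 = 18.913 km/h.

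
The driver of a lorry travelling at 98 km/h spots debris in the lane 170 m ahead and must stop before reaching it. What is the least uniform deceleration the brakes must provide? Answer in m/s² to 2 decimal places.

98 km/h ÷ 3.6 = 27.2222 m/s.
v² = 2a·d ⇒ a = v²/(2d) = 27.2222² / (2 × 170.000) = 741.048 / 340.000 = 2.1796 m/s².

Required deceleration ≈ 2.18 m/s²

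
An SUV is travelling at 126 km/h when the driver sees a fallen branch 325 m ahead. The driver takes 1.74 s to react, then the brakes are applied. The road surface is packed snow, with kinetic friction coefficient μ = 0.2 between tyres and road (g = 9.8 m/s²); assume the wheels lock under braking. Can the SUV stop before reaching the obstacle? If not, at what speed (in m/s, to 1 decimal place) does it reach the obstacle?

126 km/h ÷ 3.6 = 35.0000 m/s.
a = μg = 0.2 × 9.8 = 1.960 m/s².
Reaction distance = 35.0000 × 1.74 = 60.900 m.
Braking distance needed to stop: v²/(2a) = 1225.000 / 3.920 = 312.500 m, so total needed = 60.900 + 312.500 = 373.400 m > 325 m — it cannot stop.
Distance remaining when braking begins: 325 − 60.900 = 264.100 m.
v² = v₀² − 2a·d = 1225.000 − 2 × 1.960 × 264.100 = 189.728 m²/s².
v = √189.728 = 13.774 m/s.

No — it strikes the obstacle at 13.8 m/s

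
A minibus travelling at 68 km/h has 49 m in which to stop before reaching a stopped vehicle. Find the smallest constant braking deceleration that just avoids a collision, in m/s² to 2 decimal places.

68 km/h ÷ 3.6 = 18.8889 m/s.
v² = 2a·d ⇒ a = v²/(2d) = 18.8889² / (2 × 49.000) = 356.791 / 98.000 = 3.6407 m/s².

Required deceleration ≈ 3.64 m/s²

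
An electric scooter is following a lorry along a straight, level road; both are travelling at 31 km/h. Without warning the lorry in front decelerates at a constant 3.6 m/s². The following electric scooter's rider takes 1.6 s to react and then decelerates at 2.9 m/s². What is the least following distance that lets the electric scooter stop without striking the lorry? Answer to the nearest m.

Minimum gap ≈ 16 m

31 km/h ÷ 3.6 = 8.6111 m/s.
Leader travels v²/(2a_L) = 74.151 / 7.200 = 10.299 m before stopping.
Follower covers v·t_r = 8.6111 × 1.6 = 13.778 m while reacting, then v²/(2a_F) = 74.151 / 5.800 = 12.785 m while braking, for a total of 13.778 + 12.785 = 26.563 m.
Since a_F ≤ a_L and the follower starts braking later, the follower is never slower than the leader, so the closest approach is when both have stopped.
Minimum gap = 26.563 − 10.299 = 16.264 m.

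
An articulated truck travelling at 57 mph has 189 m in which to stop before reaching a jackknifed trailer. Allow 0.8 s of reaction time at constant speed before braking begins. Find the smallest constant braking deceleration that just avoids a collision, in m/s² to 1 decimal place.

57 mph × 0.44704 = 25.4813 m/s.
Distance covered during reaction = 25.4813 × 0.8 = 20.385 m.
Distance available for braking: 189 − 20.385 = 168.615 m.
v² = 2a·d ⇒ a = v²/(2d) = 25.4813² / (2 × 168.615) = 649.297 / 337.230 = 1.9254 m/s².

Required deceleration ≈ 1.9 m/s²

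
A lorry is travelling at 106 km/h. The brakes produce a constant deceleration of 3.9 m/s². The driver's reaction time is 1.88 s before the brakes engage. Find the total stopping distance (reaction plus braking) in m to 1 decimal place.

Total stopping distance ≈ 166.5 m

106 km/h ÷ 3.6 = 29.4444 m/s.
Reaction distance = v·t_r = 29.4444 × 1.88 = 55.355 m.
Braking distance = v²/(2a) = 29.4444² / (2 × 3.900) = 866.973 / 7.800 = 111.150 m.
Total = 55.355 + 111.150 = 166.505 m.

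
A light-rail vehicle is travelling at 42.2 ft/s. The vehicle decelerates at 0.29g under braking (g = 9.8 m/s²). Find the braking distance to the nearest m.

42.2 ft/s × 0.3048 = 12.8626 m/s.
a = 0.29 × 9.8 = 2.842 m/s².
Braking distance = v²/(2a) = 12.8626² / (2 × 2.842) = 165.446 / 5.684 = 29.107 m.

Braking distance ≈ 29 m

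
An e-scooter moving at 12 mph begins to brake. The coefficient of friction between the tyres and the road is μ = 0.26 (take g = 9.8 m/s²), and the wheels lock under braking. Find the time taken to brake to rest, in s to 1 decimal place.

12 mph × 0.44704 = 5.3645 m/s.
a = μg = 0.26 × 9.8 = 2.548 m/s².
Braking time = v/a = 5.3645 / 2.548 = 2.105 s.

Braking time ≈ 2.1 s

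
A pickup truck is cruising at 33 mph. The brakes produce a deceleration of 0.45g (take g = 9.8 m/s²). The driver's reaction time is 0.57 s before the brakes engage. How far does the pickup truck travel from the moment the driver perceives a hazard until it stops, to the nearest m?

Total stopping distance ≈ 33 m

33 mph × 0.44704 = 14.7523 m/s.
a = 0.45 × 9.8 = 4.410 m/s².
Reaction distance = v·t_r = 14.7523 × 0.57 = 8.409 m.
Braking distance = v²/(2a) = 14.7523² / (2 × 4.410) = 217.630 / 8.820 = 24.675 m.
Total = 8.409 + 24.675 = 33.084 m.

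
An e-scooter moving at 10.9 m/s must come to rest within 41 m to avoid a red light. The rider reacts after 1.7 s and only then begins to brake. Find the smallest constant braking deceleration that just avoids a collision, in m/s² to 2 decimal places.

Required deceleration ≈ 2.64 m/s²

Distance covered during reaction = 10.9000 × 1.7 = 18.530 m.
Distance available for braking: 41 − 18.530 = 22.470 m.
v² = 2a·d ⇒ a = v²/(2d) = 10.9000² / (2 × 22.470) = 118.810 / 44.940 = 2.6437 m/s².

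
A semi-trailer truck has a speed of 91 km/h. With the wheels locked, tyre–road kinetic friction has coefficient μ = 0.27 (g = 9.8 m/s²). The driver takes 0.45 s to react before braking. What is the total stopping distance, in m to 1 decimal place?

Total stopping distance ≈ 132.1 m

91 km/h ÷ 3.6 = 25.2778 m/s.
a = μg = 0.27 × 9.8 = 2.646 m/s².
Reaction distance = v·t_r = 25.2778 × 0.45 = 11.375 m.
Braking distance = v²/(2a) = 25.2778² / (2 × 2.646) = 638.967 / 5.292 = 120.742 m.
Total = 11.375 + 120.742 = 132.117 m.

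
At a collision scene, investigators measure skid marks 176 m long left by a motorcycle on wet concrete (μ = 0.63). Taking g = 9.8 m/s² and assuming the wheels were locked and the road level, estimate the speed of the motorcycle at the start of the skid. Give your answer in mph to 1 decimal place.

Deceleration a = μg = 0.63 × 9.8 = 6.174 m/s².
v = √(2a·d) = √(2 × 6.174 × 176) = √2173.248 = 46.6181 m/s.
= 46.6181 ÷ 0.44704 = 104.282 mph.

Initial speed ≈ 104.3 mph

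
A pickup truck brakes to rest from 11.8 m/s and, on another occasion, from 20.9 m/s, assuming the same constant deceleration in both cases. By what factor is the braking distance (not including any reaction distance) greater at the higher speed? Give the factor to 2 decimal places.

Factor ≈ 3.14

Braking distance d = v²/(2a), so with a fixed, d ∝ v².
Factor = (20.9/11.8)² = 1.7712² = 3.1371.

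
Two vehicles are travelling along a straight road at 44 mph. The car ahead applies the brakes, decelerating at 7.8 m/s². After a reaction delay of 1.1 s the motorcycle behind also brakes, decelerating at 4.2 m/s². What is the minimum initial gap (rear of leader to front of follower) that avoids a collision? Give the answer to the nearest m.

44 mph × 0.44704 = 19.6698 m/s.
Leader travels v²/(2a_L) = 386.901 / 15.600 = 24.801 m before stopping.
Follower covers v·t_r = 19.6698 × 1.1 = 21.637 m while reacting, then v²/(2a_F) = 386.901 / 8.400 = 46.060 m while braking, for a total of 21.637 + 46.060 = 67.697 m.
Since a_F ≤ a_L and the follower starts braking later, the follower is never slower than the leader, so the closest approach is when both have stopped.
Minimum gap = 67.697 − 24.801 = 42.896 m.

Minimum gap ≈ 43 m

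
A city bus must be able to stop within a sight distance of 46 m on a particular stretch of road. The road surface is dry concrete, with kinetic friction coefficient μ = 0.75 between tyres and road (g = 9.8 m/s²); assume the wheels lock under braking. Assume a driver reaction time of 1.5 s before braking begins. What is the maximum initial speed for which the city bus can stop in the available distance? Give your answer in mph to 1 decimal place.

a = μg = 0.75 × 9.8 = 7.350 m/s².
Stopping distance: v·t_r + v²/(2a) = 46 with t_r = 1.5 s and a = 7.350 m/s².
So v² + 22.050 v − 676.20 = 0.
Positive root: v = −a·t_r + √((a·t_r)² + 2a·d) = −11.025 + √(121.551 + 676.20) = 17.2195 m/s.
17.2195 m/s ÷ 0.44704 = 38.519 mph.

Maximum speed ≈ 38.5 mph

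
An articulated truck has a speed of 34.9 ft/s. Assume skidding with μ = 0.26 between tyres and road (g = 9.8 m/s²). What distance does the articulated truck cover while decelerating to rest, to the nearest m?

34.9 ft/s × 0.3048 = 10.6375 m/s.
a = μg = 0.26 × 9.8 = 2.548 m/s².
Braking distance = v²/(2a) = 10.6375² / (2 × 2.548) = 113.156 / 5.096 = 22.205 m.

Braking distance ≈ 22 m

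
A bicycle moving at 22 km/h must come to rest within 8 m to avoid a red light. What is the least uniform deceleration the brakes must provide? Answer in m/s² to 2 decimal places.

22 km/h ÷ 3.6 = 6.1111 m/s.
v² = 2a·d ⇒ a = v²/(2d) = 6.1111² / (2 × 8.000) = 37.346 / 16.000 = 2.3341 m/s².

Required deceleration ≈ 2.33 m/s²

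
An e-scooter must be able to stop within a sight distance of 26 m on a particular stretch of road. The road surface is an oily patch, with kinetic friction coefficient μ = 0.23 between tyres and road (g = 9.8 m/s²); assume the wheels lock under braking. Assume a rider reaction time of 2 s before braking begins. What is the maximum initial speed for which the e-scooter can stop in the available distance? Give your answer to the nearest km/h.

a = μg = 0.23 × 9.8 = 2.254 m/s².
Stopping distance: v·t_r + v²/(2a) = 26 with t_r = 2 s and a = 2.254 m/s².
So v² + 9.016 v − 117.21 = 0.
Positive root: v = −a·t_r + √((a·t_r)² + 2a·d) = −4.508 + √(20.322 + 117.21) = 7.2194 m/s.
7.2194 m/s × 3.6 = 25.990 km/h.

Maximum speed ≈ 26 km/h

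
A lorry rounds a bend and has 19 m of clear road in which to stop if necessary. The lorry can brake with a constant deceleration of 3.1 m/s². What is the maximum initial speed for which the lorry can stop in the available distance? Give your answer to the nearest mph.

v²/(2a) = d ⇒ v = √(2 × 3.100 × 19) = √117.80 = 10.8536 m/s.
10.8536 m/s ÷ 0.44704 = 24.279 mph.

Maximum speed ≈ 24 mph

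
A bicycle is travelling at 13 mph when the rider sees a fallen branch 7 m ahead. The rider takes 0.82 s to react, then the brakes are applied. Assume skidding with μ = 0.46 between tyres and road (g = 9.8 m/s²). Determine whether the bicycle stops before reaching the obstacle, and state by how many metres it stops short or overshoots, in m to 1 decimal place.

No — it overshoots by 1.5 m

13 mph × 0.44704 = 5.8115 m/s.
a = μg = 0.46 × 9.8 = 4.508 m/s².
Reaction distance = 5.8115 × 0.82 = 4.765 m.
Braking distance = v²/(2a) = 33.774 / 9.016 = 3.746 m.
Total stopping distance = 4.765 + 3.746 = 8.511 m, vs 7 m available — it cannot stop in time and overshoots by 8.511 − 7 = 1.511 m.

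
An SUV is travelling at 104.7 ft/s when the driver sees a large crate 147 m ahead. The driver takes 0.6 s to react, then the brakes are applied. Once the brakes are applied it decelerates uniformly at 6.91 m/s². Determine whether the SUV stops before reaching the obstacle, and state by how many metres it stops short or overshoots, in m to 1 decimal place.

104.7 ft/s × 0.3048 = 31.9126 m/s.
Reaction distance = 31.9126 × 0.6 = 19.148 m.
Braking distance = v²/(2a) = 1018.414 / 13.820 = 73.691 m.
Total stopping distance = 19.148 + 73.691 = 92.839 m, vs 147 m available — it stops with 147 − 92.839 = 54.161 m to spare.

Yes — it stops 54.2 m short of the obstacle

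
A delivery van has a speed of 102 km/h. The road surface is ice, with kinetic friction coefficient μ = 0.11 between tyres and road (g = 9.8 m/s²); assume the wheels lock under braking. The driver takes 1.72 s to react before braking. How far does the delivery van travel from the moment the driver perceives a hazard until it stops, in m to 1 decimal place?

Total stopping distance ≈ 421.1 m

102 km/h ÷ 3.6 = 28.3333 m/s.
a = μg = 0.11 × 9.8 = 1.078 m/s².
Reaction distance = v·t_r = 28.3333 × 1.72 = 48.733 m.
Braking distance = v²/(2a) = 28.3333² / (2 × 1.078) = 802.776 / 2.156 = 372.345 m.
Total = 48.733 + 372.345 = 421.078 m.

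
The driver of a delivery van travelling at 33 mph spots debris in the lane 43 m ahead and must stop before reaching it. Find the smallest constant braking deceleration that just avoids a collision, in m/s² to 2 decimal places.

Required deceleration ≈ 2.53 m/s²

33 mph × 0.44704 = 14.7523 m/s.
v² = 2a·d ⇒ a = v²/(2d) = 14.7523² / (2 × 43.000) = 217.630 / 86.000 = 2.5306 m/s².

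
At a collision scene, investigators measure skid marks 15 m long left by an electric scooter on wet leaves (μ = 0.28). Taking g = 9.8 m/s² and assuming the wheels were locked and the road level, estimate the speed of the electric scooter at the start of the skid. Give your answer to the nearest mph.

Initial speed ≈ 20 mph

Deceleration a = μg = 0.28 × 9.8 = 2.744 m/s².
v = √(2a·d) = √(2 × 2.744 × 15) = √82.320 = 9.0730 m/s.
= 9.0730 ÷ 0.44704 = 20.296 mph.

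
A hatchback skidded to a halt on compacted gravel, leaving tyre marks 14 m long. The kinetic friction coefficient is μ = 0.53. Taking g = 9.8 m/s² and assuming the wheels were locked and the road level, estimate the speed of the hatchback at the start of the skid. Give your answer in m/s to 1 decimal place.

Deceleration a = μg = 0.53 × 9.8 = 5.194 m/s².
v = √(2a·d) = √(2 × 5.194 × 14) = √145.432 = 12.0595 m/s.

Initial speed ≈ 12.1 m/s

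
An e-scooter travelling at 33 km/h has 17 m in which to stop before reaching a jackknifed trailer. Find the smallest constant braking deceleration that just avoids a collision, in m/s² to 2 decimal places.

33 km/h ÷ 3.6 = 9.1667 m/s.
v² = 2a·d ⇒ a = v²/(2d) = 9.1667² / (2 × 17.000) = 84.028 / 34.000 = 2.4714 m/s².

Required deceleration ≈ 2.47 m/s²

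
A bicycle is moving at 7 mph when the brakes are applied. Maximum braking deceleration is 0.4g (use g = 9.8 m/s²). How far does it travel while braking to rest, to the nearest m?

7 mph × 0.44704 = 3.1293 m/s.
a = 0.4 × 9.8 = 3.920 m/s².
Braking distance = v²/(2a) = 3.1293² / (2 × 3.920) = 9.793 / 7.840 = 1.249 m.

Braking distance ≈ 1 m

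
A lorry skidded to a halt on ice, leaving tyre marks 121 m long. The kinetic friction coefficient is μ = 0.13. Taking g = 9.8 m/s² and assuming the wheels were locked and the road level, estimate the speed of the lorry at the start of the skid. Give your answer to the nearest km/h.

Deceleration a = μg = 0.13 × 9.8 = 1.274 m/s².
v = √(2a·d) = √(2 × 1.274 × 121) = √308.308 = 17.5587 m/s.
= 17.5587 × 3.6 = 63.211 km/h.

Initial speed ≈ 63 km/h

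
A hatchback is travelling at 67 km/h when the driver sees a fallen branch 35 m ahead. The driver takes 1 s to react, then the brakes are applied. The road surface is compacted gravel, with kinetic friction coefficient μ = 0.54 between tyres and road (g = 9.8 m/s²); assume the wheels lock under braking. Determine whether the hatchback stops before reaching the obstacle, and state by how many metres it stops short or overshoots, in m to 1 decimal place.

No — it overshoots by 16.3 m

67 km/h ÷ 3.6 = 18.6111 m/s.
a = μg = 0.54 × 9.8 = 5.292 m/s².
Reaction distance = 18.6111 × 1 = 18.611 m.
Braking distance = v²/(2a) = 346.373 / 10.584 = 32.726 m.
Total stopping distance = 18.611 + 32.726 = 51.337 m, vs 35 m available — it cannot stop in time and overshoots by 51.337 − 35 = 16.337 m.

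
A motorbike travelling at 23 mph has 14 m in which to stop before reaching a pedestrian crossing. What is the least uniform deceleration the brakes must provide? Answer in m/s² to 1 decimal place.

Required deceleration ≈ 3.8 m/s²

23 mph × 0.44704 = 10.2819 m/s.
v² = 2a·d ⇒ a = v²/(2d) = 10.2819² / (2 × 14.000) = 105.717 / 28.000 = 3.7756 m/s².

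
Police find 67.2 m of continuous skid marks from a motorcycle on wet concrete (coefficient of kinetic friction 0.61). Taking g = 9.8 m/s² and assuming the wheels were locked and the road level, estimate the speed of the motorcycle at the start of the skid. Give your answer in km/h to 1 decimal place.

Deceleration a = μg = 0.61 × 9.8 = 5.978 m/s².
v = √(2a·d) = √(2 × 5.978 × 67.2) = √803.443 = 28.3451 m/s.
= 28.3451 × 3.6 = 102.042 km/h.

Initial speed ≈ 102.0 km/h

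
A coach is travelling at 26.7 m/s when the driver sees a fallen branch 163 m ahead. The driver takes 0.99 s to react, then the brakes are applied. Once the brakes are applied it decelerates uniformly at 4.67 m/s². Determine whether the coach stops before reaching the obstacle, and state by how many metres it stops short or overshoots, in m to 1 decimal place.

Yes — it stops 60.2 m short of the obstacle

Reaction distance = 26.7000 × 0.99 = 26.433 m.
Braking distance = v²/(2a) = 712.890 / 9.340 = 76.327 m.
Total stopping distance = 26.433 + 76.327 = 102.760 m, vs 163 m available — it stops with 163 − 102.760 = 60.240 m to spare.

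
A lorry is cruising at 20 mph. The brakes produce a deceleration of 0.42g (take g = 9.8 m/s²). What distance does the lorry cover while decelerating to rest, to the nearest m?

Braking distance ≈ 10 m

20 mph × 0.44704 = 8.9408 m/s.
a = 0.42 × 9.8 = 4.116 m/s².
Braking distance = v²/(2a) = 8.9408² / (2 × 4.116) = 79.938 / 8.232 = 9.711 m.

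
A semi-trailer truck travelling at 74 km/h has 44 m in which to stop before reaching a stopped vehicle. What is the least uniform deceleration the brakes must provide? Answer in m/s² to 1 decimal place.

Required deceleration ≈ 4.8 m/s²

74 km/h ÷ 3.6 = 20.5556 m/s.
v² = 2a·d ⇒ a = v²/(2d) = 20.5556² / (2 × 44.000) = 422.533 / 88.000 = 4.8015 m/s².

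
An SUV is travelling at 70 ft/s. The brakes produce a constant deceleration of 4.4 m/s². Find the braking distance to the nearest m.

Braking distance ≈ 52 m

70 ft/s × 0.3048 = 21.3360 m/s.
Braking distance = v²/(2a) = 21.3360² / (2 × 4.400) = 455.225 / 8.800 = 51.730 m.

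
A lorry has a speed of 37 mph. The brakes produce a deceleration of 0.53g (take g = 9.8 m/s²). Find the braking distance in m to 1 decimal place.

Braking distance ≈ 26.3 m

37 mph × 0.44704 = 16.5405 m/s.
a = 0.53 × 9.8 = 5.194 m/s².
Braking distance = v²/(2a) = 16.5405² / (2 × 5.194) = 273.588 / 10.388 = 26.337 m.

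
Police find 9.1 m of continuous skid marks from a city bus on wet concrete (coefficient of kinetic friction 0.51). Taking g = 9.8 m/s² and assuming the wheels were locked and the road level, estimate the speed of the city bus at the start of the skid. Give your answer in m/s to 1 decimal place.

Deceleration a = μg = 0.51 × 9.8 = 4.998 m/s².
v = √(2a·d) = √(2 × 4.998 × 9.1) = √90.964 = 9.5375 m/s.

Initial speed ≈ 9.5 m/s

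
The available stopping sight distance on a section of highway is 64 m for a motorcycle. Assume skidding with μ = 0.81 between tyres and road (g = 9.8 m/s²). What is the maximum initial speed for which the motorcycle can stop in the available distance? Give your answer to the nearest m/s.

Maximum speed ≈ 32 m/s

a = μg = 0.81 × 9.8 = 7.938 m/s².
v²/(2a) = d ⇒ v = √(2 × 7.938 × 64) = √1016.06 = 31.8757 m/s.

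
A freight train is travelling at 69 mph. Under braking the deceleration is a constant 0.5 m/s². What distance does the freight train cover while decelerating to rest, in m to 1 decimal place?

69 mph × 0.44704 = 30.8458 m/s.
Braking distance = v²/(2a) = 30.8458² / (2 × 0.500) = 951.463 / 1.000 = 951.463 m.

Braking distance ≈ 951.5 m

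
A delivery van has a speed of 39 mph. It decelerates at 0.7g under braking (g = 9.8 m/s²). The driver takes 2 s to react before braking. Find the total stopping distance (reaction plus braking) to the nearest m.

Total stopping distance ≈ 57 m

39 mph × 0.44704 = 17.4346 m/s.
a = 0.7 × 9.8 = 6.860 m/s².
Reaction distance = v·t_r = 17.4346 × 2 = 34.869 m.
Braking distance = v²/(2a) = 17.4346² / (2 × 6.860) = 303.965 / 13.720 = 22.155 m.
Total = 34.869 + 22.155 = 57.024 m.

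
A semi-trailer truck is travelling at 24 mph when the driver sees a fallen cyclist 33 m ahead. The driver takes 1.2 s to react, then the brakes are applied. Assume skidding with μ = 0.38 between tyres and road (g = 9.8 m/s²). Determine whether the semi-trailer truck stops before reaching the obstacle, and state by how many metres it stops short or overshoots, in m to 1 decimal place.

24 mph × 0.44704 = 10.7290 m/s.
a = μg = 0.38 × 9.8 = 3.724 m/s².
Reaction distance = 10.7290 × 1.2 = 12.875 m.
Braking distance = v²/(2a) = 115.111 / 7.448 = 15.455 m.
Total stopping distance = 12.875 + 15.455 = 28.330 m, vs 33 m available — it stops with 33 − 28.330 = 4.670 m to spare.

Yes — it stops 4.7 m short of the obstacle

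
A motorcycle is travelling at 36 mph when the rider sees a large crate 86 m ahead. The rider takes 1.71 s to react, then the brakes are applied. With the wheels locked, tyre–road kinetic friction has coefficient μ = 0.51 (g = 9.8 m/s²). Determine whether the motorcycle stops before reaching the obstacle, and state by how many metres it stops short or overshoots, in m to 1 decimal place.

Yes — it stops 32.6 m short of the obstacle

36 mph × 0.44704 = 16.0934 m/s.
a = μg = 0.51 × 9.8 = 4.998 m/s².
Reaction distance = 16.0934 × 1.71 = 27.520 m.
Braking distance = v²/(2a) = 258.998 / 9.996 = 25.910 m.
Total stopping distance = 27.520 + 25.910 = 53.430 m, vs 86 m available — it stops with 86 − 53.430 = 32.570 m to spare.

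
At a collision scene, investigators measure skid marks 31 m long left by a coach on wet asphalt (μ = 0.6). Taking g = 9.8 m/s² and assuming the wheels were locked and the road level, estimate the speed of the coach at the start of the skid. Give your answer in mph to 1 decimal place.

Initial speed ≈ 42.7 mph

Deceleration a = μg = 0.6 × 9.8 = 5.880 m/s².
v = √(2a·d) = √(2 × 5.880 × 31) = √364.560 = 19.0935 m/s.
= 19.0935 ÷ 0.44704 = 42.711 mph.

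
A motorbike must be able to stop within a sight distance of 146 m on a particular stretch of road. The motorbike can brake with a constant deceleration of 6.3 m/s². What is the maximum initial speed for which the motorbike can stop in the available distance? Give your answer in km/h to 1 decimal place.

v²/(2a) = d ⇒ v = √(2 × 6.300 × 146) = √1839.60 = 42.8906 m/s.
42.8906 m/s × 3.6 = 154.406 km/h.

Maximum speed ≈ 154.4 km/h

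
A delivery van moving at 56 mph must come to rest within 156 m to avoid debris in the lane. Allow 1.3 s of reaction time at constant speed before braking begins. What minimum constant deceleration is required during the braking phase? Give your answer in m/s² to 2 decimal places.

56 mph × 0.44704 = 25.0342 m/s.
Distance covered during reaction = 25.0342 × 1.3 = 32.544 m.
Distance available for braking: 156 − 32.544 = 123.456 m.
v² = 2a·d ⇒ a = v²/(2d) = 25.0342² / (2 × 123.456) = 626.711 / 246.912 = 2.5382 m/s².

Required deceleration ≈ 2.54 m/s²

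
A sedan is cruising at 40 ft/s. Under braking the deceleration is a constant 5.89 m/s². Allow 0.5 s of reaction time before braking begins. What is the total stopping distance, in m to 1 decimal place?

40 ft/s × 0.3048 = 12.1920 m/s.
Reaction distance = v·t_r = 12.1920 × 0.5 = 6.096 m.
Braking distance = v²/(2a) = 12.1920² / (2 × 5.890) = 148.645 / 11.780 = 12.618 m.
Total = 6.096 + 12.618 = 18.714 m.

Total stopping distance ≈ 18.7 m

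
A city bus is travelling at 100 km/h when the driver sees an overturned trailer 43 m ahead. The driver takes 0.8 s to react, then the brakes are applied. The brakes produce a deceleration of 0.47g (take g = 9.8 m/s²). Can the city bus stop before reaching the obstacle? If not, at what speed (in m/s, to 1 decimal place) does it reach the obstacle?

No — it strikes the obstacle at 24.1 m/s

100 km/h ÷ 3.6 = 27.7778 m/s.
a = 0.47 × 9.8 = 4.606 m/s².
Reaction distance = 27.7778 × 0.8 = 22.222 m.
Braking distance needed to stop: v²/(2a) = 771.606 / 9.212 = 83.761 m, so total needed = 22.222 + 83.761 = 105.983 m > 43 m — it cannot stop.
Distance remaining when braking begins: 43 − 22.222 = 20.778 m.
v² = v₀² − 2a·d = 771.606 − 2 × 4.606 × 20.778 = 580.199 m²/s².
v = √580.199 = 24.087 m/s.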